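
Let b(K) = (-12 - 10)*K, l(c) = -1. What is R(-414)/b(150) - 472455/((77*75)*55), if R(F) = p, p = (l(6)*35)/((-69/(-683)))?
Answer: -24238831/17532900 ≈ -1.3825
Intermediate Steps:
b(K) = -22*K
p = -23905/69 (p = (-1*35)/((-69/(-683))) = -35/((-69*(-1/683))) = -35/69/683 = -35*683/69 = -23905/69 ≈ -346.45)
R(F) = -23905/69
R(-414)/b(150) - 472455/((77*75)*55) = -23905/(69*((-22*150))) - 472455/((77*75)*55) = -23905/69/(-3300) - 472455/(5775*55) = -23905/69*(-1/3300) - 472455/317625 = 4781/45540 - 472455*1/317625 = 4781/45540 - 31497/21175 = -24238831/17532900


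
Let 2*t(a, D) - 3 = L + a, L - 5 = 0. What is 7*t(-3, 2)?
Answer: 35/2 ≈ 17.500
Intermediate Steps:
L = 5 (L = 5 + 0 = 5)
t(a, D) = 4 + a/2 (t(a, D) = 3/2 + (5 + a)/2 = 3/2 + (5/2 + a/2) = 4 + a/2)
7*t(-3, 2) = 7*(4 + (½)*(-3)) = 7*(4 - 3/2) = 7*(5/2) = 35/2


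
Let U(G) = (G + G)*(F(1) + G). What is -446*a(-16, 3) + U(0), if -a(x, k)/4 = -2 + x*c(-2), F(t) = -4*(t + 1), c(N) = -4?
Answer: 110608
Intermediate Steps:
F(t) = -4 - 4*t (F(t) = -4*(1 + t) = -4 - 4*t)
U(G) = 2*G*(-8 + G) (U(G) = (G + G)*((-4 - 4*1) + G) = (2*G)*((-4 - 4) + G) = (2*G)*(-8 + G) = 2*G*(-8 + G))
a(x, k) = 8 + 16*x (a(x, k) = -4*(-2 + x*(-4)) = -4*(-2 - 4*x) = 8 + 16*x)
-446*a(-16, 3) + U(0) = -446*(8 + 16*(-16)) + 2*0*(-8 + 0) = -446*(8 - 256) + 2*0*(-8) = -446*(-248) + 0 = 110608 + 0 = 110608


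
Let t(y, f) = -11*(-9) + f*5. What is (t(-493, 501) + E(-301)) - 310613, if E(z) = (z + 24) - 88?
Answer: -308374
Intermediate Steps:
E(z) = -64 + z (E(z) = (24 + z) - 88 = -64 + z)
t(y, f) = 99 + 5*f
(t(-493, 501) + E(-301)) - 310613 = ((99 + 5*501) + (-64 - 301)) - 310613 = ((99 + 2505) - 365) - 310613 = (2604 - 365) - 310613 = 2239 - 310613 = -308374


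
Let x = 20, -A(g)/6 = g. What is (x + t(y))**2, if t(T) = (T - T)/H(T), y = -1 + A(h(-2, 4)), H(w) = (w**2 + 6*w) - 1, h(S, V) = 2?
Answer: 400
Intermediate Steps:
A(g) = -6*g
H(w) = -1 + w**2 + 6*w
y = -13 (y = -1 - 6*2 = -1 - 12 = -13)
t(T) = 0 (t(T) = (T - T)/(-1 + T**2 + 6*T) = 0/(-1 + T**2 + 6*T) = 0)
(x + t(y))**2 = (20 + 0)**2 = 20**2 = 400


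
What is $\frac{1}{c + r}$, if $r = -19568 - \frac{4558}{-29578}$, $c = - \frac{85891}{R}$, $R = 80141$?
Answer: $- \frac{1185205249}{23193183913092} \approx -5.1101 \cdot 10^{-5}$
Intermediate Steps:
$c = - \frac{85891}{80141} \approx -1.0717$
$r = - \frac{289388873}{14789}$ ($r = -19568 - 4558 \left(- \frac{1}{29578}\right) = -19568 - - \frac{2279}{14789} = -19568 + \frac{2279}{14789} = - \frac{289388873}{14789} \approx -19568.0$)
$\frac{1}{c + r} = \frac{1}{- \frac{85891}{80141} - \frac{289388873}{14789}} = \frac{1}{- \frac{23193183913092}{1185205249}} = - \frac{1185205249}{23193183913092}$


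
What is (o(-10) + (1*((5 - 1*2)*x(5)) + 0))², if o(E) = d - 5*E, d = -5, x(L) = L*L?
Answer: 14400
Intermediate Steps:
x(L) = L²
o(E) = -5 - 5*E
(o(-10) + (1*((5 - 1*2)*x(5)) + 0))² = ((-5 - 5*(-10)) + (1*((5 - 1*2)*5²) + 0))² = ((-5 + 50) + (1*((5 - 2)*25) + 0))² = (45 + (1*(3*25) + 0))² = (45 + (1*75 + 0))² = (45 + (75 + 0))² = (45 + 75)² = 120² = 14400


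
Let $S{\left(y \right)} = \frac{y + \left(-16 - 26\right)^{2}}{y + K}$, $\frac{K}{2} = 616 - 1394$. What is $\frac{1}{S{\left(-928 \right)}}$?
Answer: $- \frac{621}{209} \approx -2.9713$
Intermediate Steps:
$K = -1556$ ($K = 2 \left(616 - 1394\right) = 2 \left(-778\right) = -1556$)
$S{\left(y \right)} = \frac{1764 + y}{-1556 + y}$ ($S{\left(y \right)} = \frac{y + \left(-16 - 26\right)^{2}}{y - 1556} = \frac{y + \left(-42\right)^{2}}{-1556 + y} = \frac{y + 1764}{-1556 + y} = \frac{1764 + y}{-1556 + y}$)
$\frac{1}{S{\left(-928 \right)}} = \frac{1}{\frac{1}{-1556 - 928} \left(1764 - 928\right)} = \frac{1}{\frac{1}{-2484} \cdot 836} = \frac{1}{\left(- \frac{1}{2484}\right) 836} = \frac{1}{- \frac{209}{621}} = - \frac{621}{209}$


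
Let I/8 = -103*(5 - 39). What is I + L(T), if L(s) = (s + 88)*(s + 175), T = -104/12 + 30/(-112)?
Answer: 1161306001/28224 ≈ 41146.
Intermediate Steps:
T = -1501/168 (T = -104*1/12 + 30*(-1/112) = -26/3 - 15/56 = -1501/168 ≈ -8.9345)
L(s) = (88 + s)*(175 + s)
I = 28016 (I = 8*(-103*(5 - 39)) = 8*(-103*(-34)) = 8*3502 = 28016)
I + L(T) = 28016 + (15400 + (-1501/168)² + 263*(-1501/168)) = 28016 + (15400 + 2253001/28224 - 394763/168) = 28016 + 370582417/28224 = 1161306001/28224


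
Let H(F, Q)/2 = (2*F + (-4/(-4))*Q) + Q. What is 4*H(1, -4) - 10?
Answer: -58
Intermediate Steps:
H(F, Q) = 4*F + 4*Q (H(F, Q) = 2*((2*F + (-4/(-4))*Q) + Q) = 2*((2*F + (-4*(-¼))*Q) + Q) = 2*((2*F + 1*Q) + Q) = 2*((2*F + Q) + Q) = 2*((Q + 2*F) + Q) = 2*(2*F + 2*Q) = 4*F + 4*Q)
4*H(1, -4) - 10 = 4*(4*1 + 4*(-4)) - 10 = 4*(4 - 16) - 10 = 4*(-12) - 10 = -48 - 10 = -58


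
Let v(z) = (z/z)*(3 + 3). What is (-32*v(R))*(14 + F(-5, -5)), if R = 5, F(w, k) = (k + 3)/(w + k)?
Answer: -13632/5 ≈ -2726.4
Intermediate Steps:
F(w, k) = (3 + k)/(k + w)
v(z) = 6 (v(z) = 1*6 = 6)
(-32*v(R))*(14 + F(-5, -5)) = (-32*6)*(14 + (3 - 5)/(-5 - 5)) = -192*(14 - 2/(-10)) = -192*(14 - ⅒*(-2)) = -192*(14 + ⅕) = -192*71/5 = -13632/5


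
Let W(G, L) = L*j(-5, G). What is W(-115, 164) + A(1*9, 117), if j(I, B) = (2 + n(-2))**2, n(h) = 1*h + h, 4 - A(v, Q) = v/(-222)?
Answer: 48843/74 ≈ 660.04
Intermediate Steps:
A(v, Q) = 4 + v/222 (A(v, Q) = 4 - v/(-222) = 4 - v*(-1)/222 = 4 - (-1)*v/222 = 4 + v/222)
n(h) = 2*h (n(h) = h + h = 2*h)
j(I, B) = 4 (j(I, B) = (2 + 2*(-2))**2 = (2 - 4)**2 = (-2)**2 = 4)
W(G, L) = 4*L (W(G, L) = L*4 = 4*L)
W(-115, 164) + A(1*9, 117) = 4*164 + (4 + (1*9)/222) = 656 + (4 + (1/222)*9) = 656 + (4 + 3/74) = 656 + 299/74 = 48843/74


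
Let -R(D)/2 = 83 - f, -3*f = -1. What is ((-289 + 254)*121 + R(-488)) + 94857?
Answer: 271370/3 ≈ 90457.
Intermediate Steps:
f = 1/3 (f = -1/3*(-1) = 1/3 ≈ 0.33333)
R(D) = -496/3 (R(D) = -2*(83 - 1*1/3) = -2*(83 - 1/3) = -2*248/3 = -496/3)
((-289 + 254)*121 + R(-488)) + 94857 = ((-289 + 254)*121 - 496/3) + 94857 = (-35*121 - 496/3) + 94857 = (-4235 - 496/3) + 94857 = -13201/3 + 94857 = 271370/3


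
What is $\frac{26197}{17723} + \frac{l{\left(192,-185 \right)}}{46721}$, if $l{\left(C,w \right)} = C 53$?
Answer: $\frac{1404299285}{828036283} \approx 1.6959$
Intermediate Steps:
$l{\left(C,w \right)} = 53 C$
$\frac{26197}{17723} + \frac{l{\left(192,-185 \right)}}{46721} = \frac{26197}{17723} + \frac{53 \cdot 192}{46721} = 26197 \cdot \frac{1}{17723} + 10176 \cdot \frac{1}{46721} = \frac{26197}{17723} + \frac{10176}{46721} = \frac{1404299285}{828036283}$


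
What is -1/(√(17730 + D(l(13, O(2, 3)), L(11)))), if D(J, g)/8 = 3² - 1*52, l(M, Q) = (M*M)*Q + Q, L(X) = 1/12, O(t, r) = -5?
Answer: -√17386/17386 ≈ -0.0075840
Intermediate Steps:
L(X) = 1/12
l(M, Q) = Q + Q*M² (l(M, Q) = M²*Q + Q = Q*M² + Q = Q + Q*M²)
D(J, g) = -344 (D(J, g) = 8*(3² - 1*52) = 8*(9 - 52) = 8*(-43) = -344)
-1/(√(17730 + D(l(13, O(2, 3)), L(11)))) = -1/(√(17730 - 344)) = -1/(√17386) = -√17386/17386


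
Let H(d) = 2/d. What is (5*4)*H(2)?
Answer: 20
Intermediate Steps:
(5*4)*H(2) = (5*4)*(2/2) = 20*(2*(½)) = 20*1 = 20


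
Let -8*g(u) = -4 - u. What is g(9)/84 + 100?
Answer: 67213/672 ≈ 100.02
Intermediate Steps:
g(u) = ½ + u/8 (g(u) = -(-4 - u)/8 = ½ + u/8)
g(9)/84 + 100 = (½ + (⅛)*9)/84 + 100 = (½ + 9/8)*(1/84) + 100 = (13/8)*(1/84) + 100 = 13/672 + 100 = 67213/672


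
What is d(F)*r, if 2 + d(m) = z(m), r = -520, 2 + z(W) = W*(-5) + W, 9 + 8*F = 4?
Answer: 780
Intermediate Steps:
F = -5/8 (F = -9/8 + (⅛)*4 = -9/8 + ½ = -5/8 ≈ -0.62500)
z(W) = -2 - 4*W (z(W) = -2 + (W*(-5) + W) = -2 + (-5*W + W) = -2 - 4*W)
d(m) = -4 - 4*m (d(m) = -2 + (-2 - 4*m) = -4 - 4*m)
d(F)*r = (-4 - 4*(-5/8))*(-520) = (-4 + 5/2)*(-520) = -3/2*(-520) = 780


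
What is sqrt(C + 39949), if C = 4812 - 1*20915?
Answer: sqrt(23846) ≈ 154.42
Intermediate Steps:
C = -16103 (C = 4812 - 20915 = -16103)
sqrt(C + 39949) = sqrt(-16103 + 39949) = sqrt(23846)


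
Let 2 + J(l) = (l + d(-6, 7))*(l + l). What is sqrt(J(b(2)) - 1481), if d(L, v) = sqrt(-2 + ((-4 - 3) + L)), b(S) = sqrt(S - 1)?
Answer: sqrt(-1481 + 2*I*sqrt(15)) ≈ 0.1006 + 38.484*I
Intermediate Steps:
b(S) = sqrt(-1 + S)
d(L, v) = sqrt(-9 + L) (d(L, v) = sqrt(-2 + (-7 + L)) = sqrt(-9 + L))
J(l) = -2 + 2*l*(l + I*sqrt(15)) (J(l) = -2 + (l + sqrt(-9 - 6))*(l + l) = -2 + (l + sqrt(-15))*(2*l) = -2 + (l + I*sqrt(15))*(2*l) = -2 + 2*l*(l + I*sqrt(15)))
sqrt(J(b(2)) - 1481) = sqrt((-2 + 2*(sqrt(-1 + 2))**2 + 2*I*sqrt(-1 + 2)*sqrt(15)) - 1481) = sqrt((-2 + 2*(sqrt(1))**2 + 2*I*sqrt(1)*sqrt(15)) - 1481) = sqrt((-2 + 2*1**2 + 2*I*1*sqrt(15)) - 1481) = sqrt((-2 + 2*1 + 2*I*sqrt(15)) - 1481) = sqrt((-2 + 2 + 2*I*sqrt(15)) - 1481) = sqrt(2*I*sqrt(15) - 1481) = sqrt(-1481 + 2*I*sqrt(15))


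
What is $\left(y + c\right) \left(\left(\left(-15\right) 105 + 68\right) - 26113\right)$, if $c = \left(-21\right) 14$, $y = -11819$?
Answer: $334561060$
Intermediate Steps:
$c = -294$
$\left(y + c\right) \left(\left(\left(-15\right) 105 + 68\right) - 26113\right) = \left(-11819 - 294\right) \left(\left(\left(-15\right) 105 + 68\right) - 26113\right) = - 12113 \left(\left(-1575 + 68\right) - 26113\right) = - 12113 \left(-1507 - 26113\right) = \left(-12113\right) \left(-27620\right) = 334561060$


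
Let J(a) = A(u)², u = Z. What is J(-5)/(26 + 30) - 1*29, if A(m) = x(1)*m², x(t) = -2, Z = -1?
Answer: -405/14 ≈ -28.929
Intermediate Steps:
u = -1
A(m) = -2*m²
J(a) = 4 (J(a) = (-2*(-1)²)² = (-2*1)² = (-2)² = 4)
J(-5)/(26 + 30) - 1*29 = 4/(26 + 30) - 1*29 = 4/56 - 29 = 4*(1/56) - 29 = 1/14 - 29 = -405/14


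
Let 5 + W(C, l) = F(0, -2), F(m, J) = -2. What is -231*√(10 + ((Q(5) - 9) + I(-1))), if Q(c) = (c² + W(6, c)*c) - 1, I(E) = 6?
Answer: -462*I ≈ -462.0*I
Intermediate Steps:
W(C, l) = -7 (W(C, l) = -5 - 2 = -7)
Q(c) = -1 + c² - 7*c (Q(c) = (c² - 7*c) - 1 = -1 + c² - 7*c)
-231*√(10 + ((Q(5) - 9) + I(-1))) = -231*√(10 + (((-1 + 5² - 7*5) - 9) + 6)) = -231*√(10 + (((-1 + 25 - 35) - 9) + 6)) = -231*√(10 + ((-11 - 9) + 6)) = -231*√(10 + (-20 + 6)) = -231*√(10 - 14) = -462*I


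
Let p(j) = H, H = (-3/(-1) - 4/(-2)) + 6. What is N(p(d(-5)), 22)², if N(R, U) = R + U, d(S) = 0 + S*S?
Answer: 1089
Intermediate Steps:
H = 11 (H = (-3*(-1) - 4*(-½)) + 6 = (3 + 2) + 6 = 5 + 6 = 11)
d(S) = S² (d(S) = 0 + S² = S²)
p(j) = 11
N(p(d(-5)), 22)² = (11 + 22)² = 33² = 1089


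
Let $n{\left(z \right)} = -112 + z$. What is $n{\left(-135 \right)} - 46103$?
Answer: $-46350$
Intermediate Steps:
$n{\left(-135 \right)} - 46103 = \left(-112 - 135\right) - 46103 = -247 - 46103 = -46350$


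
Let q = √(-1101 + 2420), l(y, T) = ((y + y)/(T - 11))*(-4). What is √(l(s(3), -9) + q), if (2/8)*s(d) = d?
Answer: √(120 + 25*√1319)/5 ≈ 6.4123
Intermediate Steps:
s(d) = 4*d
l(y, T) = -8*y/(-11 + T) (l(y, T) = ((2*y)/(-11 + T))*(-4) = (2*y/(-11 + T))*(-4) = -8*y/(-11 + T))
q = √1319 ≈ 36.318
√(l(s(3), -9) + q) = √(-8*4*3/(-11 - 9) + √1319) = √(-8*12/(-20) + √1319) = √(-8*12*(-1/20) + √1319) = √(24/5 + √1319)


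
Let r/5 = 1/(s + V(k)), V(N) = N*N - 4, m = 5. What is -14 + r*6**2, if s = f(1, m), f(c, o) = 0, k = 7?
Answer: -10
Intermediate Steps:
s = 0
V(N) = -4 + N**2 (V(N) = N**2 - 4 = -4 + N**2)
r = 1/9 (r = 5/(0 + (-4 + 7**2)) = 5/(0 + (-4 + 49)) = 5/(0 + 45) = 5/45 = 5*(1/45) = 1/9 ≈ 0.11111)
-14 + r*6**2 = -14 + (1/9)*6**2 = -14 + (1/9)*36 = -14 + 4 = -10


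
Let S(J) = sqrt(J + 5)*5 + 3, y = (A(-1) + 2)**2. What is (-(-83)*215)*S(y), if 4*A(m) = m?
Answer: 53535 + 89225*sqrt(129)/4 ≈ 3.0689e+5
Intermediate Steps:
A(m) = m/4
y = 49/16 (y = ((1/4)*(-1) + 2)**2 = (-1/4 + 2)**2 = (7/4)**2 = 49/16 ≈ 3.0625)
S(J) = 3 + 5*sqrt(5 + J) (S(J) = sqrt(5 + J)*5 + 3 = 5*sqrt(5 + J) + 3 = 3 + 5*sqrt(5 + J))
(-(-83)*215)*S(y) = (-(-83)*215)*(3 + 5*sqrt(5 + 49/16)) = (-83*(-215))*(3 + 5*sqrt(129/16)) = 17845*(3 + 5*(sqrt(129)/4)) = 17845*(3 + 5*sqrt(129)/4) = 53535 + 89225*sqrt(129)/4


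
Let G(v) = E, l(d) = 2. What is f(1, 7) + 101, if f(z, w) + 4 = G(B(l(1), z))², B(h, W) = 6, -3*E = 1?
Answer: 874/9 ≈ 97.111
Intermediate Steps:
E = -⅓ (E = -⅓*1 = -⅓ ≈ -0.33333)
G(v) = -⅓
f(z, w) = -35/9 (f(z, w) = -4 + (-⅓)² = -4 + ⅑ = -35/9)
f(1, 7) + 101 = -35/9 + 101 = 874/9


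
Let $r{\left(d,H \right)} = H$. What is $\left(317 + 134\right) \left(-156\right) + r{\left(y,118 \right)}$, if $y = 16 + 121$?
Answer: $-70238$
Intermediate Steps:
$y = 137$
$\left(317 + 134\right) \left(-156\right) + r{\left(y,118 \right)} = \left(317 + 134\right) \left(-156\right) + 118 = 451 \left(-156\right) + 118 = -70356 + 118 = -70238$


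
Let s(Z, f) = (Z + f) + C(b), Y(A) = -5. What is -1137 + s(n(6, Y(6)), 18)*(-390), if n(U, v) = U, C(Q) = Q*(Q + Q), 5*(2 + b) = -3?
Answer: -78849/5 ≈ -15770.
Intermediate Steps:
b = -13/5 (b = -2 + (1/5)*(-3) = -2 - 3/5 = -13/5 ≈ -2.6000)
C(Q) = 2*Q**2 (C(Q) = Q*(2*Q) = 2*Q**2)
s(Z, f) = 338/25 + Z + f (s(Z, f) = (Z + f) + 2*(-13/5)**2 = (Z + f) + 2*(169/25) = (Z + f) + 338/25 = 338/25 + Z + f)
-1137 + s(n(6, Y(6)), 18)*(-390) = -1137 + (338/25 + 6 + 18)*(-390) = -1137 + (938/25)*(-390) = -1137 - 73164/5 = -78849/5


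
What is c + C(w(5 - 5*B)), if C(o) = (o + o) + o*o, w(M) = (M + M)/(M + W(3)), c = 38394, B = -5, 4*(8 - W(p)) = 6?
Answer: 204633546/5329 ≈ 38400.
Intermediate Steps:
W(p) = 13/2 (W(p) = 8 - ¼*6 = 8 - 3/2 = 13/2)
w(M) = 2*M/(13/2 + M) (w(M) = (M + M)/(M + 13/2) = (2*M)/(13/2 + M) = 2*M/(13/2 + M))
C(o) = o² + 2*o (C(o) = 2*o + o² = o² + 2*o)
c + C(w(5 - 5*B)) = 38394 + (4*(5 - 5*(-5))/(13 + 2*(5 - 5*(-5))))*(2 + 4*(5 - 5*(-5))/(13 + 2*(5 - 5*(-5)))) = 38394 + (4*(5 + 25)/(13 + 2*(5 + 25)))*(2 + 4*(5 + 25)/(13 + 2*(5 + 25))) = 38394 + (4*30/(13 + 2*30))*(2 + 4*30/(13 + 2*30)) = 38394 + (4*30/(13 + 60))*(2 + 4*30/(13 + 60)) = 38394 + (4*30/73)*(2 + 4*30/73) = 38394 + (4*30*(1/73))*(2 + 4*30*(1/73)) = 38394 + 120*(2 + 120/73)/73 = 38394 + (120/73)*(266/73) = 38394 + 31920/5329 = 204633546/5329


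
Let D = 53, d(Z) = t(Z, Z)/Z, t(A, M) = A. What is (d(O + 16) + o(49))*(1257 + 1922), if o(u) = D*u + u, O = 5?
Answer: 8414813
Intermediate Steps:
d(Z) = 1 (d(Z) = Z/Z = 1)
o(u) = 54*u (o(u) = 53*u + u = 54*u)
(d(O + 16) + o(49))*(1257 + 1922) = (1 + 54*49)*(1257 + 1922) = (1 + 2646)*3179 = 2647*3179 = 8414813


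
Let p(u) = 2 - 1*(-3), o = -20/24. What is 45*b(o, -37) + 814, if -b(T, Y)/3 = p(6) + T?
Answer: 503/2 ≈ 251.50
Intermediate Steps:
o = -5/6 (o = -20*1/24 = -5/6 ≈ -0.83333)
p(u) = 5 (p(u) = 2 + 3 = 5)
b(T, Y) = -15 - 3*T (b(T, Y) = -3*(5 + T) = -15 - 3*T)
45*b(o, -37) + 814 = 45*(-15 - 3*(-5/6)) + 814 = 45*(-15 + 5/2) + 814 = 45*(-25/2) + 814 = -1125/2 + 814 = 503/2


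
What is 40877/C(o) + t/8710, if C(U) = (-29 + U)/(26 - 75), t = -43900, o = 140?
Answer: -1745076773/96681 ≈ -18050.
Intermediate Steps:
C(U) = 29/49 - U/49 (C(U) = (-29 + U)/(-49) = (-29 + U)*(-1/49) = 29/49 - U/49)
40877/C(o) + t/8710 = 40877/(29/49 - 1/49*140) - 43900/8710 = 40877/(29/49 - 20/7) - 43900*1/8710 = 40877/(-111/49) - 4390/871 = 40877*(-49/111) - 4390/871 = -2002973/111 - 4390/871 = -1745076773/96681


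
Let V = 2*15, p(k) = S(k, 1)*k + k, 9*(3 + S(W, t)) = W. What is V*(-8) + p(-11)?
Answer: -1841/9 ≈ -204.56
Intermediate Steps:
S(W, t) = -3 + W/9
p(k) = k + k*(-3 + k/9) (p(k) = (-3 + k/9)*k + k = k*(-3 + k/9) + k = k + k*(-3 + k/9))
V = 30
V*(-8) + p(-11) = 30*(-8) + (⅑)*(-11)*(-18 - 11) = -240 + (⅑)*(-11)*(-29) = -240 + 319/9 = -1841/9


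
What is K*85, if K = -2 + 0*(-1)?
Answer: -170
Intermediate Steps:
K = -2 (K = -2 + 0 = -2)
K*85 = -2*85 = -170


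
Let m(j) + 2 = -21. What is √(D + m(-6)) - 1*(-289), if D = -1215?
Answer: 289 + I*√1238 ≈ 289.0 + 35.185*I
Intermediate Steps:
m(j) = -23 (m(j) = -2 - 21 = -23)
√(D + m(-6)) - 1*(-289) = √(-1215 - 23) - 1*(-289) = √(-1238) + 289 = I*√1238 + 289 = 289 + I*√1238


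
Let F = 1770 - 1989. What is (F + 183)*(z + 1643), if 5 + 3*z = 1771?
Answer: -80340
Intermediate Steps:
z = 1766/3 (z = -5/3 + (⅓)*1771 = -5/3 + 1771/3 = 1766/3 ≈ 588.67)
F = -219
(F + 183)*(z + 1643) = (-219 + 183)*(1766/3 + 1643) = -36*6695/3 = -80340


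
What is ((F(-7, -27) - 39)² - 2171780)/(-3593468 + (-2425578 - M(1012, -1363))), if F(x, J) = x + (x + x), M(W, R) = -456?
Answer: 216818/601859 ≈ 0.36025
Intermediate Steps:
F(x, J) = 3*x (F(x, J) = x + 2*x = 3*x)
((F(-7, -27) - 39)² - 2171780)/(-3593468 + (-2425578 - M(1012, -1363))) = ((3*(-7) - 39)² - 2171780)/(-3593468 + (-2425578 - 1*(-456))) = ((-21 - 39)² - 2171780)/(-3593468 + (-2425578 + 456)) = ((-60)² - 2171780)/(-3593468 - 2425122) = (3600 - 2171780)/(-6018590) = -2168180*(-1/6018590) = 216818/601859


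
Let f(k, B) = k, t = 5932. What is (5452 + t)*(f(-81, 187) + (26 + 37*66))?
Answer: 27173608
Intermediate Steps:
(5452 + t)*(f(-81, 187) + (26 + 37*66)) = (5452 + 5932)*(-81 + (26 + 37*66)) = 11384*(-81 + (26 + 2442)) = 11384*(-81 + 2468) = 11384*2387 = 27173608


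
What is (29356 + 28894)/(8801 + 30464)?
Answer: 11650/7853 ≈ 1.4835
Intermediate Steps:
(29356 + 28894)/(8801 + 30464) = 58250/39265 = 58250*(1/39265) = 11650/7853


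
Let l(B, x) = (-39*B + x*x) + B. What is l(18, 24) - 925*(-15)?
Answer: 13767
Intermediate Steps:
l(B, x) = x² - 38*B (l(B, x) = (-39*B + x²) + B = (x² - 39*B) + B = x² - 38*B)
l(18, 24) - 925*(-15) = (24² - 38*18) - 925*(-15) = (576 - 684) + 13875 = -108 + 13875 = 13767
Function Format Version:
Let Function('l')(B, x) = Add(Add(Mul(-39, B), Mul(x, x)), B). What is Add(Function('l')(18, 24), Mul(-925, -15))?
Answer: 13767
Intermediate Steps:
Function('l')(B, x) = Add(Pow(x, 2), Mul(-38, B)) (Function('l')(B, x) = Add(Add(Mul(-39, B), Pow(x, 2)), B) = Add(Add(Pow(x, 2), Mul(-39, B)), B) = Add(Pow(x, 2), Mul(-38, B)))
Add(Function('l')(18, 24), Mul(-925, -15)) = Add(Add(Pow(24, 2), Mul(-38, 18)), Mul(-925, -15)) = Add(Add(576, -684), 13875) = Add(-108, 13875) = 13767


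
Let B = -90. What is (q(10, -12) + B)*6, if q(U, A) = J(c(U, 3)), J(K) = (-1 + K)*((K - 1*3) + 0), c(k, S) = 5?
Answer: -492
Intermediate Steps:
J(K) = (-1 + K)*(-3 + K) (J(K) = (-1 + K)*((K - 3) + 0) = (-1 + K)*((-3 + K) + 0) = (-1 + K)*(-3 + K))
q(U, A) = 8 (q(U, A) = 3 + 5² - 4*5 = 3 + 25 - 20 = 8)
(q(10, -12) + B)*6 = (8 - 90)*6 = -82*6 = -492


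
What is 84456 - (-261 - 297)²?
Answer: -226908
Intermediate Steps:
84456 - (-261 - 297)² = 84456 - 1*(-558)² = 84456 - 1*311364 = 84456 - 311364 = -226908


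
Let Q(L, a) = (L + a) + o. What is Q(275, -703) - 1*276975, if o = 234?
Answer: -277169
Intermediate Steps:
Q(L, a) = 234 + L + a (Q(L, a) = (L + a) + 234 = 234 + L + a)
Q(275, -703) - 1*276975 = (234 + 275 - 703) - 1*276975 = -194 - 276975 = -277169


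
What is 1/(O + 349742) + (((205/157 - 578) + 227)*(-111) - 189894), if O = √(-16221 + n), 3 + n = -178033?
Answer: (-23719236*√194257 + 8295613036955*I)/(157*(√194257 - 349742*I)) ≈ -1.5108e+5 + 5.9605e-8*I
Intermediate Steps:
n = -178036 (n = -3 - 178033 = -178036)
O = I*√194257 (O = √(-16221 - 178036) = √(-194257) = I*√194257 ≈ 440.75*I)
1/(O + 349742) + (((205/157 - 578) + 227)*(-111) - 189894) = 1/(I*√194257 + 349742) + (((205/157 - 578) + 227)*(-111) - 189894) = 1/(349742 + I*√194257) + (((205*(1/157) - 578) + 227)*(-111) - 189894) = 1/(349742 + I*√194257) + (((205/157 - 578) + 227)*(-111) - 189894) = 1/(349742 + I*√194257) + ((-90541/157 + 227)*(-111) - 189894) = 1/(349742 + I*√194257) + (-54902/157*(-111) - 189894) = 1/(349742 + I*√194257) + (6094122/157 - 189894) = 1/(349742 + I*√194257) - 23719236/157 = -23719236/157 + 1/(349742 + I*√194257)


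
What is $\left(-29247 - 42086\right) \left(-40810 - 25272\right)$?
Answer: $4713827306$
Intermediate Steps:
$\left(-29247 - 42086\right) \left(-40810 - 25272\right) = \left(-71333\right) \left(-66082\right) = 4713827306$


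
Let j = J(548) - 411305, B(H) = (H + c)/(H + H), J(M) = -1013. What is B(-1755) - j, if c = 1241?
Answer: 723618347/1755 ≈ 4.1232e+5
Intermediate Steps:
B(H) = (1241 + H)/(2*H) (B(H) = (H + 1241)/(H + H) = (1241 + H)/((2*H)) = (1241 + H)*(1/(2*H)) = (1241 + H)/(2*H))
j = -412318 (j = -1013 - 411305 = -412318)
B(-1755) - j = (½)*(1241 - 1755)/(-1755) - 1*(-412318) = (½)*(-1/1755)*(-514) + 412318 = 257/1755 + 412318 = 723618347/1755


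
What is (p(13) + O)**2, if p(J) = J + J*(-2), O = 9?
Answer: 16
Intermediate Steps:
p(J) = -J (p(J) = J - 2*J = -J)
(p(13) + O)**2 = (-1*13 + 9)**2 = (-13 + 9)**2 = (-4)**2 = 16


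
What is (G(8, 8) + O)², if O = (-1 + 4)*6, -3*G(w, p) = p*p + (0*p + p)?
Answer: 36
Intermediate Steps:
G(w, p) = -p/3 - p²/3 (G(w, p) = -(p*p + (0*p + p))/3 = -(p² + (0 + p))/3 = -(p² + p)/3 = -(p + p²)/3 = -p/3 - p²/3)
O = 18 (O = 3*6 = 18)
(G(8, 8) + O)² = (-⅓*8*(1 + 8) + 18)² = (-⅓*8*9 + 18)² = (-24 + 18)² = (-6)² = 36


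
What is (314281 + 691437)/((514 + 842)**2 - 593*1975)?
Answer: 1005718/667561 ≈ 1.5066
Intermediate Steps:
(314281 + 691437)/((514 + 842)**2 - 593*1975) = 1005718/(1356**2 - 1171175) = 1005718/(1838736 - 1171175) = 1005718/667561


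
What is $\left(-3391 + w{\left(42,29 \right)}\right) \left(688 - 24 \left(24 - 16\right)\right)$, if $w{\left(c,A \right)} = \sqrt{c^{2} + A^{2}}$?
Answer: $-1681936 + 496 \sqrt{2605} \approx -1.6566 \cdot 10^{6}$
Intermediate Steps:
$w{\left(c,A \right)} = \sqrt{A^{2} + c^{2}}$
$\left(-3391 + w{\left(42,29 \right)}\right) \left(688 - 24 \left(24 - 16\right)\right) = \left(-3391 + \sqrt{29^{2} + 42^{2}}\right) \left(688 - 24 \left(24 - 16\right)\right) = \left(-3391 + \sqrt{841 + 1764}\right) \left(688 - 192\right) = \left(-3391 + \sqrt{2605}\right) \left(688 - 192\right) = \left(-3391 + \sqrt{2605}\right) 496 = -1681936 + 496 \sqrt{2605}$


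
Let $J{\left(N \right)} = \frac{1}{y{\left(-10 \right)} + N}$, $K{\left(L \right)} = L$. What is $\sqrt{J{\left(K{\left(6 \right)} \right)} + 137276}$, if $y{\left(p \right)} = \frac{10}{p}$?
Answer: $\frac{\sqrt{3431905}}{5} \approx 370.51$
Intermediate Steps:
$J{\left(N \right)} = \frac{1}{-1 + N}$ ($J{\left(N \right)} = \frac{1}{\frac{10}{-10} + N} = \frac{1}{10 \left(- \frac{1}{10}\right) + N} = \frac{1}{-1 + N}$)
$\sqrt{J{\left(K{\left(6 \right)} \right)} + 137276} = \sqrt{\frac{1}{-1 + 6} + 137276} = \sqrt{\frac{1}{5} + 137276} = \sqrt{\frac{686381}{5}} = \frac{\sqrt{3431905}}{5}$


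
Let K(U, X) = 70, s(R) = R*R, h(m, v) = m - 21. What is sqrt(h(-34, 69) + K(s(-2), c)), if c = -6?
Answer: sqrt(15) ≈ 3.8730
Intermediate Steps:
h(m, v) = -21 + m
s(R) = R**2
sqrt(h(-34, 69) + K(s(-2), c)) = sqrt((-21 - 34) + 70) = sqrt(-55 + 70) = sqrt(15)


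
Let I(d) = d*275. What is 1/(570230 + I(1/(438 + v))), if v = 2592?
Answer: 606/345559435 ≈ 1.7537e-6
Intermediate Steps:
I(d) = 275*d
1/(570230 + I(1/(438 + v))) = 1/(570230 + 275/(438 + 2592)) = 1/(570230 + 275/3030) = 1/(570230 + 275*(1/3030)) = 1/(570230 + 55/606) = 1/(345559435/606) = 606/345559435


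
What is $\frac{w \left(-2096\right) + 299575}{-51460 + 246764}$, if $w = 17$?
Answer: $\frac{263943}{195304} \approx 1.3514$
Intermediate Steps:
$\frac{w \left(-2096\right) + 299575}{-51460 + 246764} = \frac{17 \left(-2096\right) + 299575}{-51460 + 246764} = \frac{-35632 + 299575}{195304} = 263943 \cdot \frac{1}{195304} = \frac{263943}{195304}$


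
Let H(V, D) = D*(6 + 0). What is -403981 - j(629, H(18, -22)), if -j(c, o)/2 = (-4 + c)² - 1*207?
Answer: 376855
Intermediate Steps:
H(V, D) = 6*D (H(V, D) = D*6 = 6*D)
j(c, o) = 414 - 2*(-4 + c)² (j(c, o) = -2*((-4 + c)² - 1*207) = -2*((-4 + c)² - 207) = -2*(-207 + (-4 + c)²) = 414 - 2*(-4 + c)²)
-403981 - j(629, H(18, -22)) = -403981 - (414 - 2*(-4 + 629)²) = -403981 - (414 - 2*625²) = -403981 - (414 - 2*390625) = -403981 - (414 - 781250) = -403981 - 1*(-780836) = -403981 + 780836 = 376855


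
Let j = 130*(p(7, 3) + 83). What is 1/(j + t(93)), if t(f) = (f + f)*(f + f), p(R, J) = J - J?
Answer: 1/45386 ≈ 2.2033e-5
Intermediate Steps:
p(R, J) = 0
t(f) = 4*f² (t(f) = (2*f)*(2*f) = 4*f²)
j = 10790 (j = 130*(0 + 83) = 130*83 = 10790)
1/(j + t(93)) = 1/(10790 + 4*93²) = 1/(10790 + 4*8649) = 1/(10790 + 34596) = 1/45386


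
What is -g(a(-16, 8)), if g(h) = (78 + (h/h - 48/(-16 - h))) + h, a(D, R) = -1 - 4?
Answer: -862/11 ≈ -78.364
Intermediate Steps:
a(D, R) = -5
g(h) = 79 + h - 48/(-16 - h) (g(h) = (78 + (1 - 48/(-16 - h))) + h = (79 - 48/(-16 - h)) + h = 79 + h - 48/(-16 - h))
-g(a(-16, 8)) = -(1312 + (-5)² + 95*(-5))/(16 - 5) = -(1312 + 25 - 475)/11 = -862/11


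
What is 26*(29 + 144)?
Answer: 4498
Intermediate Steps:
26*(29 + 144) = 26*173 = 4498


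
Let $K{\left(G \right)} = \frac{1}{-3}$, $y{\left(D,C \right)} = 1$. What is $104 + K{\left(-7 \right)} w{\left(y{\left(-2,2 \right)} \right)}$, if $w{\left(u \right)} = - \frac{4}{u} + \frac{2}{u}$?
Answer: $\frac{314}{3} \approx 104.67$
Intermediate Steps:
$K{\left(G \right)} = - \frac{1}{3}$
$w{\left(u \right)} = - \frac{2}{u}$
$104 + K{\left(-7 \right)} w{\left(y{\left(-2,2 \right)} \right)} = 104 - \frac{\left(-2\right) 1^{-1}}{3} = 104 - \frac{\left(-2\right) 1}{3} = 104 - - \frac{2}{3} = 104 + \frac{2}{3} = \frac{314}{3}$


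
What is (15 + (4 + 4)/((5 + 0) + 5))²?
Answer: 6241/25 ≈ 249.64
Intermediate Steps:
(15 + (4 + 4)/((5 + 0) + 5))² = (15 + 8/(5 + 5))² = (15 + 8/10)² = (15 + 8*(⅒))² = (15 + ⅘)² = (79/5)² = 6241/25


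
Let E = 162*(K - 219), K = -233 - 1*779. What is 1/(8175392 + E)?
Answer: 1/7975970 ≈ 1.2538e-7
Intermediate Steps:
K = -1012 (K = -233 - 779 = -1012)
E = -199422 (E = 162*(-1012 - 219) = 162*(-1231) = -199422)
1/(8175392 + E) = 1/(8175392 - 199422) = 1/7975970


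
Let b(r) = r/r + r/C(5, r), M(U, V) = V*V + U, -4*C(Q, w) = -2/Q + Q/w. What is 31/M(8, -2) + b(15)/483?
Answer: 2865/644 ≈ 4.4488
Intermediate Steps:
C(Q, w) = 1/(2*Q) - Q/(4*w) (C(Q, w) = -(-2/Q + Q/w)/4 = 1/(2*Q) - Q/(4*w))
M(U, V) = U + V² (M(U, V) = V² + U = U + V²)
b(r) = 1 + r/(⅒ - 5/(4*r)) (b(r) = r/r + r/((½)/5 - ¼*5/r) = 1 + r/((½)*(⅕) - 5/(4*r)) = 1 + r/(⅒ - 5/(4*r)))
31/M(8, -2) + b(15)/483 = 31/(8 + (-2)²) + ((-25 + 2*15 + 20*15²)/(-25 + 2*15))/483 = 31/(8 + 4) + ((-25 + 30 + 20*225)/(-25 + 30))*(1/483) = 31/12 + ((-25 + 30 + 4500)/5)*(1/483) = 31*(1/12) + ((⅕)*4505)*(1/483) = 31/12 + 901*(1/483) = 31/12 + 901/483 = 2865/644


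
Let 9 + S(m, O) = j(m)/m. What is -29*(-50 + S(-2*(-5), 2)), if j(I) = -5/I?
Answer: 34249/20 ≈ 1712.4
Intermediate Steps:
S(m, O) = -9 - 5/m² (S(m, O) = -9 + (-5/m)/m = -9 - 5/m²)
-29*(-50 + S(-2*(-5), 2)) = -29*(-50 + (-9 - 5/(-2*(-5))²)) = -29*(-50 + (-9 - 5/10²)) = -29*(-50 + (-9 - 5*1/100)) = -29*(-50 + (-9 - 1/20)) = -29*(-50 - 181/20) = -29*(-1181/20) = 34249/20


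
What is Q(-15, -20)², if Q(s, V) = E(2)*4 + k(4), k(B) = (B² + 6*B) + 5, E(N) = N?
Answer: 2809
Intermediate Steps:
k(B) = 5 + B² + 6*B
Q(s, V) = 53 (Q(s, V) = 2*4 + (5 + 4² + 6*4) = 8 + (5 + 16 + 24) = 8 + 45 = 53)
Q(-15, -20)² = 53² = 2809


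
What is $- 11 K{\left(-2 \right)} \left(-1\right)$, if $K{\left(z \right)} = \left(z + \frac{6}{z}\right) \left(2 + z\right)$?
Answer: $0$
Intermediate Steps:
$K{\left(z \right)} = \left(2 + z\right) \left(z + \frac{6}{z}\right)$
$- 11 K{\left(-2 \right)} \left(-1\right) = - 11 \left(6 + \left(-2\right)^{2} + 2 \left(-2\right) + \frac{12}{-2}\right) \left(-1\right) = - 11 \left(6 + 4 - 4 + 12 \left(- \frac{1}{2}\right)\right) \left(-1\right) = - 11 \left(6 + 4 - 4 - 6\right) \left(-1\right) = \left(-11\right) 0 \left(-1\right) = 0 \left(-1\right) = 0$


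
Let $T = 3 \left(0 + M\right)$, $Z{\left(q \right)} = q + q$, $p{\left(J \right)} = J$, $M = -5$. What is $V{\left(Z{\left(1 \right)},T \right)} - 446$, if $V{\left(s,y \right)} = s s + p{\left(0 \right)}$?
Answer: $-442$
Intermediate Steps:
$Z{\left(q \right)} = 2 q$
$T = -15$ ($T = 3 \left(0 - 5\right) = 3 \left(-5\right) = -15$)
$V{\left(s,y \right)} = s^{2}$ ($V{\left(s,y \right)} = s s + 0 = s^{2} + 0 = s^{2}$)
$V{\left(Z{\left(1 \right)},T \right)} - 446 = \left(2 \cdot 1\right)^{2} - 446 = 2^{2} - 446 = 4 - 446 = -442$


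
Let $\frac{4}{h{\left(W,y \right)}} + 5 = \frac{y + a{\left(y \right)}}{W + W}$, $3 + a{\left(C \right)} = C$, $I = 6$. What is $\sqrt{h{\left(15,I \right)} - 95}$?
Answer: $\frac{i \sqrt{211735}}{47} \approx 9.7904 i$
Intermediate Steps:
$a{\left(C \right)} = -3 + C$
$h{\left(W,y \right)} = \frac{4}{-5 + \frac{-3 + 2 y}{2 W}}$ ($h{\left(W,y \right)} = \frac{4}{-5 + \frac{y + \left(-3 + y\right)}{W + W}} = \frac{4}{-5 + \frac{-3 + 2 y}{2 W}}$)
$\sqrt{h{\left(15,I \right)} - 95} = \sqrt{8 \cdot 15 \frac{1}{-3 - 150 + 2 \cdot 6} - 95} = \sqrt{8 \cdot 15 \frac{1}{-3 - 150 + 12} - 95} = \sqrt{8 \cdot 15 \frac{1}{-141} - 95} = \sqrt{8 \cdot 15 \left(- \frac{1}{141}\right) - 95} = \sqrt{- \frac{40}{47} - 95} = \sqrt{- \frac{4505}{47}} = \frac{i \sqrt{211735}}{47}$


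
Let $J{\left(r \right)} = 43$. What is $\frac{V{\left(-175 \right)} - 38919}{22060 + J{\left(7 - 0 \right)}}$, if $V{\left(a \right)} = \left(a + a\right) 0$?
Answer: $- \frac{38919}{22103} \approx -1.7608$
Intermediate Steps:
$V{\left(a \right)} = 0$ ($V{\left(a \right)} = 2 a 0 = 0$)
$\frac{V{\left(-175 \right)} - 38919}{22060 + J{\left(7 - 0 \right)}} = \frac{0 - 38919}{22060 + 43} = - \frac{38919}{22103}$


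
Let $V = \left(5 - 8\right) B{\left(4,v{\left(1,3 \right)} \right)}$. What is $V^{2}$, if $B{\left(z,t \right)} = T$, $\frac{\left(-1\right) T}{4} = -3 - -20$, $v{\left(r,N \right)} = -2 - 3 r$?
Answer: $41616$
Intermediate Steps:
$T = -68$ ($T = - 4 \left(-3 - -20\right) = - 4 \left(-3 + 20\right) = \left(-4\right) 17 = -68$)
$B{\left(z,t \right)} = -68$
$V = 204$ ($V = \left(5 - 8\right) \left(-68\right) = \left(-3\right) \left(-68\right) = 204$)
$V^{2} = 204^{2} = 41616$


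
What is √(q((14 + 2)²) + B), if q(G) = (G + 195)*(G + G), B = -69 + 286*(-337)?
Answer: √134461 ≈ 366.69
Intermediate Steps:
B = -96451 (B = -69 - 96382 = -96451)
q(G) = 2*G*(195 + G) (q(G) = (195 + G)*(2*G) = 2*G*(195 + G))
√(q((14 + 2)²) + B) = √(2*(14 + 2)²*(195 + (14 + 2)²) - 96451) = √(2*16²*(195 + 16²) - 96451) = √(2*256*(195 + 256) - 96451) = √(2*256*451 - 96451) = √(230912 - 96451) = √134461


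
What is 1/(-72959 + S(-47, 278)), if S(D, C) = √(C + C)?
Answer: -72959/5323015125 - 2*√139/5323015125 ≈ -1.3711e-5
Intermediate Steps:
S(D, C) = √2*√C (S(D, C) = √(2*C) = √2*√C)
1/(-72959 + S(-47, 278)) = 1/(-72959 + √2*√278) = 1/(-72959 + 2*√139)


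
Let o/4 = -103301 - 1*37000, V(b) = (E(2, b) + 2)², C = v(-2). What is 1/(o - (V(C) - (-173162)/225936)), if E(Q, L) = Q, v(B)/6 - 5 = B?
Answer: -112968/63399987541 ≈ -1.7818e-6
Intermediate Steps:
v(B) = 30 + 6*B
C = 18 (C = 30 + 6*(-2) = 30 - 12 = 18)
V(b) = 16 (V(b) = (2 + 2)² = 4² = 16)
o = -561204 (o = 4*(-103301 - 1*37000) = 4*(-103301 - 37000) = 4*(-140301) = -561204)
1/(o - (V(C) - (-173162)/225936)) = 1/(-561204 - (16 - (-173162)/225936)) = 1/(-561204 - (16 - 1*(-86581/112968))) = 1/(-561204 - (16 + 86581/112968)) = 1/(-561204 - 1*1894069/112968) = 1/(-561204 - 1894069/112968) = 1/(-63399987541/112968) = -112968/63399987541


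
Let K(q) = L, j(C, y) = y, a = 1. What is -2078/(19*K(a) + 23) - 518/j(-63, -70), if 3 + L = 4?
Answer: -4418/105 ≈ -42.076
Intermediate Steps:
L = 1 (L = -3 + 4 = 1)
K(q) = 1
-2078/(19*K(a) + 23) - 518/j(-63, -70) = -2078/(19*1 + 23) - 518/(-70) = -2078/(19 + 23) - 518*(-1/70) = -2078/42 + 37/5 = -2078*1/42 + 37/5 = -1039/21 + 37/5 = -4418/105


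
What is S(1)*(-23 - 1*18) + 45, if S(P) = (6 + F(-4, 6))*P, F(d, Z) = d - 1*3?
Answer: 86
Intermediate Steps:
F(d, Z) = -3 + d (F(d, Z) = d - 3 = -3 + d)
S(P) = -P (S(P) = (6 + (-3 - 4))*P = (6 - 7)*P = -P)
S(1)*(-23 - 1*18) + 45 = (-1*1)*(-23 - 1*18) + 45 = -(-23 - 18) + 45 = -1*(-41) + 45 = 41 + 45 = 86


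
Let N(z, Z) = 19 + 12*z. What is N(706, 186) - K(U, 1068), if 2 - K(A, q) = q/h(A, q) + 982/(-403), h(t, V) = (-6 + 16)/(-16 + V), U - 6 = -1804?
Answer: 243492929/2015 ≈ 1.2084e+5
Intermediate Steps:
U = -1798 (U = 6 - 1804 = -1798)
h(t, V) = 10/(-16 + V)
K(A, q) = 1788/403 - q*(-8/5 + q/10) (K(A, q) = 2 - (q/((10/(-16 + q))) + 982/(-403)) = 2 - (q*(-8/5 + q/10) + 982*(-1/403)) = 2 - (q*(-8/5 + q/10) - 982/403) = 2 - (-982/403 + q*(-8/5 + q/10)) = 2 + (982/403 - q*(-8/5 + q/10)) = 1788/403 - q*(-8/5 + q/10))
N(706, 186) - K(U, 1068) = (19 + 12*706) - (1788/403 - ⅒*1068*(-16 + 1068)) = (19 + 8472) - (1788/403 - ⅒*1068*1052) = 8491 - (1788/403 - 561768/5) = 8491 - 1*(-226383564/2015) = 8491 + 226383564/2015 = 243492929/2015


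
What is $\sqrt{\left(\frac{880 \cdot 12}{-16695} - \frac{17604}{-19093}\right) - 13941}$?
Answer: $\frac{i \sqrt{6295403666338092201}}{21250509} \approx 118.07 i$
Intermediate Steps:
$\sqrt{\left(\frac{880 \cdot 12}{-16695} - \frac{17604}{-19093}\right) - 13941} = \sqrt{\left(10560 \left(- \frac{1}{16695}\right) - - \frac{17604}{19093}\right) - 13941} = \sqrt{\left(- \frac{704}{1113} + \frac{17604}{19093}\right) - 13941} = \sqrt{\frac{6151780}{21250509} - 13941} = \sqrt{- \frac{296247194189}{21250509}} = \frac{i \sqrt{6295403666338092201}}{21250509}$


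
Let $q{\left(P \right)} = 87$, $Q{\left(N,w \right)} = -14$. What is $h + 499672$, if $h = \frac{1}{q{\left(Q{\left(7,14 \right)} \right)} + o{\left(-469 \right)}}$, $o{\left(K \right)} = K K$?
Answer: $\frac{109951824257}{220048} \approx 4.9967 \cdot 10^{5}$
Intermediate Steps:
$o{\left(K \right)} = K^{2}$
$h = \frac{1}{220048}$ ($h = \frac{1}{87 + \left(-469\right)^{2}} = \frac{1}{87 + 219961} = \frac{1}{220048} \approx 4.5445 \cdot 10^{-6}$)
$h + 499672 = \frac{1}{220048} + 499672 = \frac{109951824257}{220048}$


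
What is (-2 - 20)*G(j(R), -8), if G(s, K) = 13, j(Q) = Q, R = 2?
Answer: -286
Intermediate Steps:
(-2 - 20)*G(j(R), -8) = (-2 - 20)*13 = -22*13 = -286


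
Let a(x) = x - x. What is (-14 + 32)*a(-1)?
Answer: 0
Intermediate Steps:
a(x) = 0
(-14 + 32)*a(-1) = (-14 + 32)*0 = 18*0 = 0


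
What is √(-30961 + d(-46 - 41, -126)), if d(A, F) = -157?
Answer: I*√31118 ≈ 176.4*I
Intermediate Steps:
√(-30961 + d(-46 - 41, -126)) = √(-30961 - 157) = √(-31118) = I*√31118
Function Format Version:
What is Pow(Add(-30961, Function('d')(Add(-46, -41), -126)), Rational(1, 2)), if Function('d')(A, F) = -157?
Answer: Mul(I, Pow(31118, Rational(1, 2))) ≈ Mul(176.40, I)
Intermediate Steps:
Pow(Add(-30961, Function('d')(Add(-46, -41), -126)), Rational(1, 2)) = Pow(Add(-30961, -157), Rational(1, 2)) = Pow(-31118, Rational(1, 2)) = Mul(I, Pow(31118, Rational(1, 2)))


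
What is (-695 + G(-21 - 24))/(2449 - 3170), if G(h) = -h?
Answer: 650/721 ≈ 0.90153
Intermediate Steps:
(-695 + G(-21 - 24))/(2449 - 3170) = (-695 - (-21 - 24))/(2449 - 3170) = (-695 - 1*(-45))/(-721) = (-695 + 45)*(-1/721) = -650*(-1/721) = 650/721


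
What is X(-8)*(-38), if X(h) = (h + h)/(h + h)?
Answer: -38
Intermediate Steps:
X(h) = 1 (X(h) = (2*h)/((2*h)) = (2*h)*(1/(2*h)) = 1)
X(-8)*(-38) = 1*(-38) = -38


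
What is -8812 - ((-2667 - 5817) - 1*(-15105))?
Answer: -15433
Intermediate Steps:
-8812 - ((-2667 - 5817) - 1*(-15105)) = -8812 - (-8484 + 15105) = -8812 - 1*6621 = -8812 - 6621 = -15433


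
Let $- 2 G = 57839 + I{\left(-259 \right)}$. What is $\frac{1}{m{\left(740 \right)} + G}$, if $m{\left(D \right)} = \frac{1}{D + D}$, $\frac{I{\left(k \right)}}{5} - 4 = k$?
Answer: $- \frac{1480}{41857359} \approx -3.5358 \cdot 10^{-5}$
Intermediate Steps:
$I{\left(k \right)} = 20 + 5 k$
$m{\left(D \right)} = \frac{1}{2 D}$
$G = -28282$ ($G = - \frac{57839 + \left(20 + 5 \left(-259\right)\right)}{2} = - \frac{57839 + \left(20 - 1295\right)}{2} = - \frac{57839 - 1275}{2} = \left(- \frac{1}{2}\right) 56564 = -28282$)
$\frac{1}{m{\left(740 \right)} + G} = \frac{1}{\frac{1}{2 \cdot 740} - 28282} = \frac{1}{\frac{1}{2} \cdot \frac{1}{740} - 28282} = \frac{1}{\frac{1}{1480} - 28282} = \frac{1}{- \frac{41857359}{1480}} = - \frac{1480}{41857359}$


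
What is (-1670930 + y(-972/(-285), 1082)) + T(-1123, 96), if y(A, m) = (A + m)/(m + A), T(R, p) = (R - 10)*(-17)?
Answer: -1651668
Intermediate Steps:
T(R, p) = 170 - 17*R (T(R, p) = (-10 + R)*(-17) = 170 - 17*R)
y(A, m) = 1 (y(A, m) = (A + m)/(A + m) = 1)
(-1670930 + y(-972/(-285), 1082)) + T(-1123, 96) = (-1670930 + 1) + (170 - 17*(-1123)) = -1670929 + (170 + 19091) = -1670929 + 19261 = -1651668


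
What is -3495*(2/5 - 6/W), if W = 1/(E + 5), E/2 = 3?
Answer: 229272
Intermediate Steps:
E = 6 (E = 2*3 = 6)
W = 1/11 (W = 1/(6 + 5) = 1/11 ≈ 0.090909)
-3495*(2/5 - 6/W) = -3495*(2/5 - 6/1/11) = -3495*(2*(1/5) - 6*11) = -3495*(2/5 - 66) = -3495*(-328/5) = 229272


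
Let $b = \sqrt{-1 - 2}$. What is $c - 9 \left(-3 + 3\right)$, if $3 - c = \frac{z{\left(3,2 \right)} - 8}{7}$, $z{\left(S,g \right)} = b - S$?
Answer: $\frac{32}{7} - \frac{i \sqrt{3}}{7} \approx 4.5714 - 0.24744 i$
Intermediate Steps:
$b = i \sqrt{3}$ ($b = \sqrt{-3} = i \sqrt{3} \approx 1.732 i$)
$z{\left(S,g \right)} = - S + i \sqrt{3}$ ($z{\left(S,g \right)} = i \sqrt{3} - S = - S + i \sqrt{3}$)
$c = \frac{32}{7} - \frac{i \sqrt{3}}{7}$ ($c = 3 - \frac{\left(\left(-1\right) 3 + i \sqrt{3}\right) - 8}{7} = 3 - \left(\left(-3 + i \sqrt{3}\right) - 8\right) \frac{1}{7} = 3 - \left(-11 + i \sqrt{3}\right) \frac{1}{7} = 3 - \left(- \frac{11}{7} + \frac{i \sqrt{3}}{7}\right) = 3 + \left(\frac{11}{7} - \frac{i \sqrt{3}}{7}\right) = \frac{32}{7} - \frac{i \sqrt{3}}{7} \approx 4.5714 - 0.24744 i$)
$c - 9 \left(-3 + 3\right) = \left(\frac{32}{7} - \frac{i \sqrt{3}}{7}\right) - 9 \left(-3 + 3\right) = \left(\frac{32}{7} - \frac{i \sqrt{3}}{7}\right) - 0 = \left(\frac{32}{7} - \frac{i \sqrt{3}}{7}\right) + 0 = \frac{32}{7} - \frac{i \sqrt{3}}{7}$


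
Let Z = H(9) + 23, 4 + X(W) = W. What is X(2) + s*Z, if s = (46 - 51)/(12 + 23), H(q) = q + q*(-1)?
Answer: -37/7 ≈ -5.2857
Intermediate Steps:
H(q) = 0 (H(q) = q - q = 0)
s = -⅐ (s = -5/35 = -5*1/35 = -⅐ ≈ -0.14286)
X(W) = -4 + W
Z = 23 (Z = 0 + 23 = 23)
X(2) + s*Z = (-4 + 2) - ⅐*23 = -2 - 23/7 = -37/7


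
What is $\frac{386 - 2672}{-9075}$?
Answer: $\frac{762}{3025} \approx 0.2519$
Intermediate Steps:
$\frac{386 - 2672}{-9075} = \left(-2286\right) \left(- \frac{1}{9075}\right) = \frac{762}{3025}$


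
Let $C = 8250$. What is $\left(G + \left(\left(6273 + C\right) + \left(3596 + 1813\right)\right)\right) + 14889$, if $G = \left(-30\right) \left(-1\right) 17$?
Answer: $35331$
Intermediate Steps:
$G = 510$ ($G = 30 \cdot 17 = 510$)
$\left(G + \left(\left(6273 + C\right) + \left(3596 + 1813\right)\right)\right) + 14889 = \left(510 + \left(\left(6273 + 8250\right) + \left(3596 + 1813\right)\right)\right) + 14889 = \left(510 + \left(14523 + 5409\right)\right) + 14889 = \left(510 + 19932\right) + 14889 = 20442 + 14889 = 35331$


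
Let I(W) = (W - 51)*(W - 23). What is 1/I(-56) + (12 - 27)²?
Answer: 1901926/8453 ≈ 225.00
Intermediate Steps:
I(W) = (-51 + W)*(-23 + W)
1/I(-56) + (12 - 27)² = 1/(1173 + (-56)² - 74*(-56)) + (12 - 27)² = 1/(1173 + 3136 + 4144) + (-15)² = 1/8453 + 225 = 1901926/8453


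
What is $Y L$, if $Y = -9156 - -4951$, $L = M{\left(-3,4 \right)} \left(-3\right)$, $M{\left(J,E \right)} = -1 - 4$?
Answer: $-63075$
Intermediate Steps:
$M{\left(J,E \right)} = -5$ ($M{\left(J,E \right)} = -1 - 4 = -5$)
$L = 15$ ($L = \left(-5\right) \left(-3\right) = 15$)
$Y = -4205$ ($Y = -9156 + 4951 = -4205$)
$Y L = \left(-4205\right) 15 = -63075$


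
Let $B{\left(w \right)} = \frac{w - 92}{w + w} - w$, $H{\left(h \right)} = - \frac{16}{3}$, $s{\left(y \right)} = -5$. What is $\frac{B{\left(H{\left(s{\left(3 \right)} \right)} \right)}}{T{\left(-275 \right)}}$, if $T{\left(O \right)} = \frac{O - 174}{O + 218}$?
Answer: $\frac{6593}{3592} \approx 1.8355$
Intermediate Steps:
$T{\left(O \right)} = \frac{-174 + O}{218 + O}$
$H{\left(h \right)} = - \frac{16}{3}$ ($H{\left(h \right)} = \left(-16\right) \frac{1}{3} = - \frac{16}{3}$)
$B{\left(w \right)} = - w + \frac{-92 + w}{2 w}$ ($B{\left(w \right)} = \frac{-92 + w}{2 w} - w = - w + \frac{-92 + w}{2 w}$)
$\frac{B{\left(H{\left(s{\left(3 \right)} \right)} \right)}}{T{\left(-275 \right)}} = \frac{\frac{1}{2} - - \frac{16}{3} - \frac{46}{- \frac{16}{3}}}{\frac{1}{218 - 275} \left(-174 - 275\right)} = \frac{\frac{1}{2} + \frac{16}{3} - - \frac{69}{8}}{\frac{1}{-57} \left(-449\right)} = \frac{\frac{1}{2} + \frac{16}{3} + \frac{69}{8}}{\left(- \frac{1}{57}\right) \left(-449\right)} = \frac{347}{24 \cdot \frac{449}{57}} = \frac{347}{24} \cdot \frac{57}{449} = \frac{6593}{3592}$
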